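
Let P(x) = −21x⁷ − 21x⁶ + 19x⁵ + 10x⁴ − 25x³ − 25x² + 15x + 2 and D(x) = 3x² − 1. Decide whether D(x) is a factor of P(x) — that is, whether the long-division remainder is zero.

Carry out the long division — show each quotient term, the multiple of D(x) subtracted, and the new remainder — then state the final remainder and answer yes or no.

R(x) = 8x − 6, so D(x) is not a factor of P(x). no

Step 1: lead(−21x⁷ − 21x⁶ + 19x⁵ + 10x⁴ − 25x³ − 25x² + 15x + 2) ÷ lead(D) = −21x⁷ ÷ 3x² = −7x⁵. Subtract (−7x⁵)·D = −21x⁷ + 7x⁵. Remainder: −21x⁶ + 12x⁵ + 10x⁴ − 25x³ − 25x² + 15x + 2.
Step 2: lead(−21x⁶ + 12x⁵ + 10x⁴ − 25x³ − 25x² + 15x + 2) ÷ lead(D) = −21x⁶ ÷ 3x² = −7x⁴. Subtract (−7x⁴)·D = −21x⁶ + 7x⁴. Remainder: 12x⁵ + 3x⁴ − 25x³ − 25x² + 15x + 2.
Step 3: lead(12x⁵ + 3x⁴ − 25x³ − 25x² + 15x + 2) ÷ lead(D) = 12x⁵ ÷ 3x² = 4x³. Subtract (4x³)·D = 12x⁵ − 4x³. Remainder: 3x⁴ − 21x³ − 25x² + 15x + 2.
Step 4: lead(3x⁴ − 21x³ − 25x² + 15x + 2) ÷ lead(D) = 3x⁴ ÷ 3x² = x². Subtract (x²)·D = 3x⁴ − x². Remainder: −21x³ − 24x² + 15x + 2.
Step 5: lead(−21x³ − 24x² + 15x + 2) ÷ lead(D) = −21x³ ÷ 3x² = −7x. Subtract (−7x)·D = −21x³ + 7x. Remainder: −24x² + 8x + 2.
Step 6: lead(−24x² + 8x + 2) ÷ lead(D) = −24x² ÷ 3x² = −8. Subtract (−8)·D = −24x² + 8. Remainder: 8x − 6.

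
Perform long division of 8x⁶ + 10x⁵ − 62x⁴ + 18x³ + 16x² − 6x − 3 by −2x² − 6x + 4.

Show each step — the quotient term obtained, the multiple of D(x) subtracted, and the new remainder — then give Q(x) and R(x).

Step 1: lead(8x⁶ + 10x⁵ − 62x⁴ + 18x³ + 16x² − 6x − 3) ÷ lead(D) = 8x⁶ ÷ −2x² = −4x⁴. Subtract (−4x⁴)·D = 8x⁶ + 24x⁵ − 16x⁴. Remainder: −14x⁵ − 46x⁴ + 18x³ + 16x² − 6x − 3.
Step 2: lead(−14x⁵ − 46x⁴ + 18x³ + 16x² − 6x − 3) ÷ lead(D) = −14x⁵ ÷ −2x² = 7x³. Subtract (7x³)·D = −14x⁵ − 42x⁴ + 28x³. Remainder: −4x⁴ − 10x³ + 16x² − 6x − 3.
Step 3: lead(−4x⁴ − 10x³ + 16x² − 6x − 3) ÷ lead(D) = −4x⁴ ÷ −2x² = 2x². Subtract (2x²)·D = −4x⁴ − 12x³ + 8x². Remainder: 2x³ + 8x² − 6x − 3.
Step 4: lead(2x³ + 8x² − 6x − 3) ÷ lead(D) = 2x³ ÷ −2x² = −x. Subtract (−x)·D = 2x³ + 6x² − 4x. Remainder: 2x² − 2x − 3.
Step 5: lead(2x² − 2x − 3) ÷ lead(D) = 2x² ÷ −2x² = −1. Subtract (−1)·D = 2x² + 6x − 4. Remainder: −8x + 1.

Q(x) = −4x⁴ + 7x³ + 2x² − x − 1; R(x) = −8x + 1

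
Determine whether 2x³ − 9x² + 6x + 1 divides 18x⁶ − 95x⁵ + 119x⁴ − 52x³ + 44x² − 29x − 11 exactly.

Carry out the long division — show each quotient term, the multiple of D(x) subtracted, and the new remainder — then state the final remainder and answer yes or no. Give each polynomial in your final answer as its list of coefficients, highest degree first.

Step 1: lead(18x⁶ − 95x⁵ + 119x⁴ − 52x³ + 44x² − 29x − 11) ÷ lead(D) = 18x⁶ ÷ 2x³ = 9x³. Subtract (9x³)·D = 18x⁶ − 81x⁵ + 54x⁴ + 9x³. Remainder: −14x⁵ + 65x⁴ − 61x³ + 44x² − 29x − 11.
Step 2: lead(−14x⁵ + 65x⁴ − 61x³ + 44x² − 29x − 11) ÷ lead(D) = −14x⁵ ÷ 2x³ = −7x². Subtract (−7x²)·D = −14x⁵ + 63x⁴ − 42x³ − 7x². Remainder: 2x⁴ − 19x³ + 51x² − 29x − 11.
Step 3: lead(2x⁴ − 19x³ + 51x² − 29x − 11) ÷ lead(D) = 2x⁴ ÷ 2x³ = x. Subtract (x)·D = 2x⁴ − 9x³ + 6x² + x. Remainder: −10x³ + 45x² − 30x − 11.
Step 4: lead(−10x³ + 45x² − 30x − 11) ÷ lead(D) = −10x³ ÷ 2x³ = −5. Subtract (−5)·D = −10x³ + 45x² − 30x − 5. Remainder: −6.

R = [-6], so D(x) is not a factor of P(x). no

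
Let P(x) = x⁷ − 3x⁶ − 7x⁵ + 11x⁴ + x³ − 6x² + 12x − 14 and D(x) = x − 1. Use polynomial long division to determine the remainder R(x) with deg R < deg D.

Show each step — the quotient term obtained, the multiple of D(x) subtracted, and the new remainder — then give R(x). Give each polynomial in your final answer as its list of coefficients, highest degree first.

Step 1: lead(x⁷ − 3x⁶ − 7x⁵ + 11x⁴ + x³ − 6x² + 12x − 14) ÷ lead(D) = x⁷ ÷ x = x⁶. Subtract (x⁶)·D = x⁷ − x⁶. Remainder: −2x⁶ − 7x⁵ + 11x⁴ + x³ − 6x² + 12x − 14.
Step 2: lead(−2x⁶ − 7x⁵ + 11x⁴ + x³ − 6x² + 12x − 14) ÷ lead(D) = −2x⁶ ÷ x = −2x⁵. Subtract (−2x⁵)·D = −2x⁶ + 2x⁵. Remainder: −9x⁵ + 11x⁴ + x³ − 6x² + 12x − 14.
Step 3: lead(−9x⁵ + 11x⁴ + x³ − 6x² + 12x − 14) ÷ lead(D) = −9x⁵ ÷ x = −9x⁴. Subtract (−9x⁴)·D = −9x⁵ + 9x⁴. Remainder: 2x⁴ + x³ − 6x² + 12x − 14.
Step 4: lead(2x⁴ + x³ − 6x² + 12x − 14) ÷ lead(D) = 2x⁴ ÷ x = 2x³. Subtract (2x³)·D = 2x⁴ − 2x³. Remainder: 3x³ − 6x² + 12x − 14.
Step 5: lead(3x³ − 6x² + 12x − 14) ÷ lead(D) = 3x³ ÷ x = 3x². Subtract (3x²)·D = 3x³ − 3x². Remainder: −3x² + 12x − 14.
Step 6: lead(−3x² + 12x − 14) ÷ lead(D) = −3x² ÷ x = −3x. Subtract (−3x)·D = −3x² + 3x. Remainder: 9x − 14.
Step 7: lead(9x − 14) ÷ lead(D) = 9x ÷ x = 9. Subtract (9)·D = 9x − 9. Remainder: −5.

R = [-5]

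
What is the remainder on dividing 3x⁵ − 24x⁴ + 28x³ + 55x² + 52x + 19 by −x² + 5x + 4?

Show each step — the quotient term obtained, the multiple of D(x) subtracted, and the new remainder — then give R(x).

R(x) = 2x − 5

Step 1: lead(3x⁵ − 24x⁴ + 28x³ + 55x² + 52x + 19) ÷ lead(D) = 3x⁵ ÷ −x² = −3x³. Subtract (−3x³)·D = 3x⁵ − 15x⁴ − 12x³. Remainder: −9x⁴ + 40x³ + 55x² + 52x + 19.
Step 2: lead(−9x⁴ + 40x³ + 55x² + 52x + 19) ÷ lead(D) = −9x⁴ ÷ −x² = 9x². Subtract (9x²)·D = −9x⁴ + 45x³ + 36x². Remainder: −5x³ + 19x² + 52x + 19.
Step 3: lead(−5x³ + 19x² + 52x + 19) ÷ lead(D) = −5x³ ÷ −x² = 5x. Subtract (5x)·D = −5x³ + 25x² + 20x. Remainder: −6x² + 32x + 19.
Step 4: lead(−6x² + 32x + 19) ÷ lead(D) = −6x² ÷ −x² = 6. Subtract (6)·D = −6x² + 30x + 24. Remainder: 2x − 5.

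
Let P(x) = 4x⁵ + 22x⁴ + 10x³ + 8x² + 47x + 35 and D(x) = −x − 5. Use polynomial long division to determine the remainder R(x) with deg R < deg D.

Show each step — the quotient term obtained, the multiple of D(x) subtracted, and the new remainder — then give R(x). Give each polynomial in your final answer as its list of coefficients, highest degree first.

R = [0]

Step 1: lead(4x⁵ + 22x⁴ + 10x³ + 8x² + 47x + 35) ÷ lead(D) = 4x⁵ ÷ −x = −4x⁴. Subtract (−4x⁴)·D = 4x⁵ + 20x⁴. Remainder: 2x⁴ + 10x³ + 8x² + 47x + 35.
Step 2: lead(2x⁴ + 10x³ + 8x² + 47x + 35) ÷ lead(D) = 2x⁴ ÷ −x = −2x³. Subtract (−2x³)·D = 2x⁴ + 10x³. Remainder: 8x² + 47x + 35.
Step 3: lead(8x² + 47x + 35) ÷ lead(D) = 8x² ÷ −x = −8x. Subtract (−8x)·D = 8x² + 40x. Remainder: 7x + 35.
Step 4: lead(7x + 35) ÷ lead(D) = 7x ÷ −x = −7. Subtract (−7)·D = 7x + 35. Remainder: 0.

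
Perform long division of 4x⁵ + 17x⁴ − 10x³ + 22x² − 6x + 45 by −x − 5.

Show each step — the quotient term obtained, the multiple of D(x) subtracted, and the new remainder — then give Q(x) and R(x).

Step 1: lead(4x⁵ + 17x⁴ − 10x³ + 22x² − 6x + 45) ÷ lead(D) = 4x⁵ ÷ −x = −4x⁴. Subtract (−4x⁴)·D = 4x⁵ + 20x⁴. Remainder: −3x⁴ − 10x³ + 22x² − 6x + 45.
Step 2: lead(−3x⁴ − 10x³ + 22x² − 6x + 45) ÷ lead(D) = −3x⁴ ÷ −x = 3x³. Subtract (3x³)·D = −3x⁴ − 15x³. Remainder: 5x³ + 22x² − 6x + 45.
Step 3: lead(5x³ + 22x² − 6x + 45) ÷ lead(D) = 5x³ ÷ −x = −5x². Subtract (−5x²)·D = 5x³ + 25x². Remainder: −3x² − 6x + 45.
Step 4: lead(−3x² − 6x + 45) ÷ lead(D) = −3x² ÷ −x = 3x. Subtract (3x)·D = −3x² − 15x. Remainder: 9x + 45.
Step 5: lead(9x + 45) ÷ lead(D) = 9x ÷ −x = −9. Subtract (−9)·D = 9x + 45. Remainder: 0.

Q(x) = −4x⁴ + 3x³ − 5x² + 3x − 9; R(x) = 0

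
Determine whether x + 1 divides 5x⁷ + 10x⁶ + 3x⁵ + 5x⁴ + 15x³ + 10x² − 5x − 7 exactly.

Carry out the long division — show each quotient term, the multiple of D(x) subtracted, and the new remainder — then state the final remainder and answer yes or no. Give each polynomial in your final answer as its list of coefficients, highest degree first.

R = [0], so D(x) is a factor of P(x). yes

Step 1: lead(5x⁷ + 10x⁶ + 3x⁵ + 5x⁴ + 15x³ + 10x² − 5x − 7) ÷ lead(D) = 5x⁷ ÷ x = 5x⁶. Subtract (5x⁶)·D = 5x⁷ + 5x⁶. Remainder: 5x⁶ + 3x⁵ + 5x⁴ + 15x³ + 10x² − 5x − 7.
Step 2: lead(5x⁶ + 3x⁵ + 5x⁴ + 15x³ + 10x² − 5x − 7) ÷ lead(D) = 5x⁶ ÷ x = 5x⁵. Subtract (5x⁵)·D = 5x⁶ + 5x⁵. Remainder: −2x⁵ + 5x⁴ + 15x³ + 10x² − 5x − 7.
Step 3: lead(−2x⁵ + 5x⁴ + 15x³ + 10x² − 5x − 7) ÷ lead(D) = −2x⁵ ÷ x = −2x⁴. Subtract (−2x⁴)·D = −2x⁵ − 2x⁴. Remainder: 7x⁴ + 15x³ + 10x² − 5x − 7.
Step 4: lead(7x⁴ + 15x³ + 10x² − 5x − 7) ÷ lead(D) = 7x⁴ ÷ x = 7x³. Subtract (7x³)·D = 7x⁴ + 7x³. Remainder: 8x³ + 10x² − 5x − 7.
Step 5: lead(8x³ + 10x² − 5x − 7) ÷ lead(D) = 8x³ ÷ x = 8x². Subtract (8x²)·D = 8x³ + 8x². Remainder: 2x² − 5x − 7.
Step 6: lead(2x² − 5x − 7) ÷ lead(D) = 2x² ÷ x = 2x. Subtract (2x)·D = 2x² + 2x. Remainder: −7x − 7.
Step 7: lead(−7x − 7) ÷ lead(D) = −7x ÷ x = −7. Subtract (−7)·D = −7x − 7. Remainder: 0.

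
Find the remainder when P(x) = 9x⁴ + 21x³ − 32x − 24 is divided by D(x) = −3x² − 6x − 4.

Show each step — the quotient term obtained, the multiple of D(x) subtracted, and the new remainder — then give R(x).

R(x) = 0

Step 1: lead(9x⁴ + 21x³ − 32x − 24) ÷ lead(D) = 9x⁴ ÷ −3x² = −3x². Subtract (−3x²)·D = 9x⁴ + 18x³ + 12x². Remainder: 3x³ − 12x² − 32x − 24.
Step 2: lead(3x³ − 12x² − 32x − 24) ÷ lead(D) = 3x³ ÷ −3x² = −x. Subtract (−x)·D = 3x³ + 6x² + 4x. Remainder: −18x² − 36x − 24.
Step 3: lead(−18x² − 36x − 24) ÷ lead(D) = −18x² ÷ −3x² = 6. Subtract (6)·D = −18x² − 36x − 24. Remainder: 0.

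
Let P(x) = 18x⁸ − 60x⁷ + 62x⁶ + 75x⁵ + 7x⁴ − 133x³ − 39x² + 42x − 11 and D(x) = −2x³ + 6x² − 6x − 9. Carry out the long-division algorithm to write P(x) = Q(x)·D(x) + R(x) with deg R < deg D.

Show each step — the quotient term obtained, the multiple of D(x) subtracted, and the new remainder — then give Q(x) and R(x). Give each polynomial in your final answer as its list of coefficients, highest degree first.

Step 1: lead(18x⁸ − 60x⁷ + 62x⁶ + 75x⁵ + 7x⁴ − 133x³ − 39x² + 42x − 11) ÷ lead(D) = 18x⁸ ÷ −2x³ = −9x⁵. Subtract (−9x⁵)·D = 18x⁸ − 54x⁷ + 54x⁶ + 81x⁵. Remainder: −6x⁷ + 8x⁶ − 6x⁵ + 7x⁴ − 133x³ − 39x² + 42x − 11.
Step 2: lead(−6x⁷ + 8x⁶ − 6x⁵ + 7x⁴ − 133x³ − 39x² + 42x − 11) ÷ lead(D) = −6x⁷ ÷ −2x³ = 3x⁴. Subtract (3x⁴)·D = −6x⁷ + 18x⁶ − 18x⁵ − 27x⁴. Remainder: −10x⁶ + 12x⁵ + 34x⁴ − 133x³ − 39x² + 42x − 11.
Step 3: lead(−10x⁶ + 12x⁵ + 34x⁴ − 133x³ − 39x² + 42x − 11) ÷ lead(D) = −10x⁶ ÷ −2x³ = 5x³. Subtract (5x³)·D = −10x⁶ + 30x⁵ − 30x⁴ − 45x³. Remainder: −18x⁵ + 64x⁴ − 88x³ − 39x² + 42x − 11.
Step 4: lead(−18x⁵ + 64x⁴ − 88x³ − 39x² + 42x − 11) ÷ lead(D) = −18x⁵ ÷ −2x³ = 9x². Subtract (9x²)·D = −18x⁵ + 54x⁴ − 54x³ − 81x². Remainder: 10x⁴ − 34x³ + 42x² + 42x − 11.
Step 5: lead(10x⁴ − 34x³ + 42x² + 42x − 11) ÷ lead(D) = 10x⁴ ÷ −2x³ = −5x. Subtract (−5x)·D = 10x⁴ − 30x³ + 30x² + 45x. Remainder: −4x³ + 12x² − 3x − 11.
Step 6: lead(−4x³ + 12x² − 3x − 11) ÷ lead(D) = −4x³ ÷ −2x³ = 2. Subtract (2)·D = −4x³ + 12x² − 12x − 18. Remainder: 9x + 7.

Q = [-9, 3, 5, 9, -5, 2]; R = [9, 7]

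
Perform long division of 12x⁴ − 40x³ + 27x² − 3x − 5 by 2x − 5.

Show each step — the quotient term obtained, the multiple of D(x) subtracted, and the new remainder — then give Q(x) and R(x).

Step 1: lead(12x⁴ − 40x³ + 27x² − 3x − 5) ÷ lead(D) = 12x⁴ ÷ 2x = 6x³. Subtract (6x³)·D = 12x⁴ − 30x³. Remainder: −10x³ + 27x² − 3x − 5.
Step 2: lead(−10x³ + 27x² − 3x − 5) ÷ lead(D) = −10x³ ÷ 2x = −5x². Subtract (−5x²)·D = −10x³ + 25x². Remainder: 2x² − 3x − 5.
Step 3: lead(2x² − 3x − 5) ÷ lead(D) = 2x² ÷ 2x = x. Subtract (x)·D = 2x² − 5x. Remainder: 2x − 5.
Step 4: lead(2x − 5) ÷ lead(D) = 2x ÷ 2x = 1. Subtract (1)·D = 2x − 5. Remainder: 0.

Q(x) = 6x³ − 5x² + x + 1; R(x) = 0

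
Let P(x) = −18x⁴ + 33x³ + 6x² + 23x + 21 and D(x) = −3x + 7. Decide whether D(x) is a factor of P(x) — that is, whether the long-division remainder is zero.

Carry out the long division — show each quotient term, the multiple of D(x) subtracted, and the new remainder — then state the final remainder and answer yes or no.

R(x) = −7, so D(x) is not a factor of P(x). no

Step 1: lead(−18x⁴ + 33x³ + 6x² + 23x + 21) ÷ lead(D) = −18x⁴ ÷ −3x = 6x³. Subtract (6x³)·D = −18x⁴ + 42x³. Remainder: −9x³ + 6x² + 23x + 21.
Step 2: lead(−9x³ + 6x² + 23x + 21) ÷ lead(D) = −9x³ ÷ −3x = 3x². Subtract (3x²)·D = −9x³ + 21x². Remainder: −15x² + 23x + 21.
Step 3: lead(−15x² + 23x + 21) ÷ lead(D) = −15x² ÷ −3x = 5x. Subtract (5x)·D = −15x² + 35x. Remainder: −12x + 21.
Step 4: lead(−12x + 21) ÷ lead(D) = −12x ÷ −3x = 4. Subtract (4)·D = −12x + 28. Remainder: −7.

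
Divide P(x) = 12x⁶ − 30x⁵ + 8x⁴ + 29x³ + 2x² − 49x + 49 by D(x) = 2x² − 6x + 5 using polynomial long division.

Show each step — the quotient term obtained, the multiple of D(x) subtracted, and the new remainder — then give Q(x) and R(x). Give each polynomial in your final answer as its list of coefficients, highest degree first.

Step 1: lead(12x⁶ − 30x⁵ + 8x⁴ + 29x³ + 2x² − 49x + 49) ÷ lead(D) = 12x⁶ ÷ 2x² = 6x⁴. Subtract (6x⁴)·D = 12x⁶ − 36x⁵ + 30x⁴. Remainder: 6x⁵ − 22x⁴ + 29x³ + 2x² − 49x + 49.
Step 2: lead(6x⁵ − 22x⁴ + 29x³ + 2x² − 49x + 49) ÷ lead(D) = 6x⁵ ÷ 2x² = 3x³. Subtract (3x³)·D = 6x⁵ − 18x⁴ + 15x³. Remainder: −4x⁴ + 14x³ + 2x² − 49x + 49.
Step 3: lead(−4x⁴ + 14x³ + 2x² − 49x + 49) ÷ lead(D) = −4x⁴ ÷ 2x² = −2x². Subtract (−2x²)·D = −4x⁴ + 12x³ − 10x². Remainder: 2x³ + 12x² − 49x + 49.
Step 4: lead(2x³ + 12x² − 49x + 49) ÷ lead(D) = 2x³ ÷ 2x² = x. Subtract (x)·D = 2x³ − 6x² + 5x. Remainder: 18x² − 54x + 49.
Step 5: lead(18x² − 54x + 49) ÷ lead(D) = 18x² ÷ 2x² = 9. Subtract (9)·D = 18x² − 54x + 45. Remainder: 4.

Q = [6, 3, -2, 1, 9]; R = [4]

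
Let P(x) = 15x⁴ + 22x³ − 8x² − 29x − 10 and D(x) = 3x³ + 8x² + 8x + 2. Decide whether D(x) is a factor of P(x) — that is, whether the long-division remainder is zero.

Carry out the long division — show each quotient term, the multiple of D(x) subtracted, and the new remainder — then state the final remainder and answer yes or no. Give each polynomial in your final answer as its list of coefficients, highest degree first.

R = [9, 2], so D(x) is not a factor of P(x). no

Step 1: lead(15x⁴ + 22x³ − 8x² − 29x − 10) ÷ lead(D) = 15x⁴ ÷ 3x³ = 5x. Subtract (5x)·D = 15x⁴ + 40x³ + 40x² + 10x. Remainder: −18x³ − 48x² − 39x − 10.
Step 2: lead(−18x³ − 48x² − 39x − 10) ÷ lead(D) = −18x³ ÷ 3x³ = −6. Subtract (−6)·D = −18x³ − 48x² − 48x − 12. Remainder: 9x + 2.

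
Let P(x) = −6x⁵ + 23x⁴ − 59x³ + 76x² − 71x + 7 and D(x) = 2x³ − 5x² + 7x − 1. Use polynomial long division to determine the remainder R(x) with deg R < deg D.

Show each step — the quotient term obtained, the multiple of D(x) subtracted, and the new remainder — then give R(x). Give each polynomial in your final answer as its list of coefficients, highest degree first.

Step 1: lead(−6x⁵ + 23x⁴ − 59x³ + 76x² − 71x + 7) ÷ lead(D) = −6x⁵ ÷ 2x³ = −3x². Subtract (−3x²)·D = −6x⁵ + 15x⁴ − 21x³ + 3x². Remainder: 8x⁴ − 38x³ + 73x² − 71x + 7.
Step 2: lead(8x⁴ − 38x³ + 73x² − 71x + 7) ÷ lead(D) = 8x⁴ ÷ 2x³ = 4x. Subtract (4x)·D = 8x⁴ − 20x³ + 28x² − 4x. Remainder: −18x³ + 45x² − 67x + 7.
Step 3: lead(−18x³ + 45x² − 67x + 7) ÷ lead(D) = −18x³ ÷ 2x³ = −9. Subtract (−9)·D = −18x³ + 45x² − 63x + 9. Remainder: −4x − 2.

R = [-4, -2]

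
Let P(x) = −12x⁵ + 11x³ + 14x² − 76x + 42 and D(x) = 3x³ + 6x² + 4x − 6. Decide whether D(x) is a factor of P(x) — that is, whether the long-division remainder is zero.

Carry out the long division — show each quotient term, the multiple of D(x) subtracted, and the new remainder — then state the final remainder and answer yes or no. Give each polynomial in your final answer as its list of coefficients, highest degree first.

Step 1: lead(−12x⁵ + 11x³ + 14x² − 76x + 42) ÷ lead(D) = −12x⁵ ÷ 3x³ = −4x². Subtract (−4x²)·D = −12x⁵ − 24x⁴ − 16x³ + 24x². Remainder: 24x⁴ + 27x³ − 10x² − 76x + 42.
Step 2: lead(24x⁴ + 27x³ − 10x² − 76x + 42) ÷ lead(D) = 24x⁴ ÷ 3x³ = 8x. Subtract (8x)·D = 24x⁴ + 48x³ + 32x² − 48x. Remainder: −21x³ − 42x² − 28x + 42.
Step 3: lead(−21x³ − 42x² − 28x + 42) ÷ lead(D) = −21x³ ÷ 3x³ = −7. Subtract (−7)·D = −21x³ − 42x² − 28x + 42. Remainder: 0.

R = [0], so D(x) is a factor of P(x). yes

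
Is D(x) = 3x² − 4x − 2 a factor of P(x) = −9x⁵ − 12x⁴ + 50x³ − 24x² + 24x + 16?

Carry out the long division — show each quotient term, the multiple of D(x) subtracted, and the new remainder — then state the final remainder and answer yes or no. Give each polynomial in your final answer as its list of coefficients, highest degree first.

Step 1: lead(−9x⁵ − 12x⁴ + 50x³ − 24x² + 24x + 16) ÷ lead(D) = −9x⁵ ÷ 3x² = −3x³. Subtract (−3x³)·D = −9x⁵ + 12x⁴ + 6x³. Remainder: −24x⁴ + 44x³ − 24x² + 24x + 16.
Step 2: lead(−24x⁴ + 44x³ − 24x² + 24x + 16) ÷ lead(D) = −24x⁴ ÷ 3x² = −8x². Subtract (−8x²)·D = −24x⁴ + 32x³ + 16x². Remainder: 12x³ − 40x² + 24x + 16.
Step 3: lead(12x³ − 40x² + 24x + 16) ÷ lead(D) = 12x³ ÷ 3x² = 4x. Subtract (4x)·D = 12x³ − 16x² − 8x. Remainder: −24x² + 32x + 16.
Step 4: lead(−24x² + 32x + 16) ÷ lead(D) = −24x² ÷ 3x² = −8. Subtract (−8)·D = −24x² + 32x + 16. Remainder: 0.

R = [0], so D(x) is a factor of P(x). yes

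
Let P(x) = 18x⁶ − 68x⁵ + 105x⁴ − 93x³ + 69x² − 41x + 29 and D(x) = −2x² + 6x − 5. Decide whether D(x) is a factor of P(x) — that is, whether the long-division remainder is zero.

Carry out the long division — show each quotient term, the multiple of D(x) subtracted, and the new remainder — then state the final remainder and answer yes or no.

Step 1: lead(18x⁶ − 68x⁵ + 105x⁴ − 93x³ + 69x² − 41x + 29) ÷ lead(D) = 18x⁶ ÷ −2x² = −9x⁴. Subtract (−9x⁴)·D = 18x⁶ − 54x⁵ + 45x⁴. Remainder: −14x⁵ + 60x⁴ − 93x³ + 69x² − 41x + 29.
Step 2: lead(−14x⁵ + 60x⁴ − 93x³ + 69x² − 41x + 29) ÷ lead(D) = −14x⁵ ÷ −2x² = 7x³. Subtract (7x³)·D = −14x⁵ + 42x⁴ − 35x³. Remainder: 18x⁴ − 58x³ + 69x² − 41x + 29.
Step 3: lead(18x⁴ − 58x³ + 69x² − 41x + 29) ÷ lead(D) = 18x⁴ ÷ −2x² = −9x². Subtract (−9x²)·D = 18x⁴ − 54x³ + 45x². Remainder: −4x³ + 24x² − 41x + 29.
Step 4: lead(−4x³ + 24x² − 41x + 29) ÷ lead(D) = −4x³ ÷ −2x² = 2x. Subtract (2x)·D = −4x³ + 12x² − 10x. Remainder: 12x² − 31x + 29.
Step 5: lead(12x² − 31x + 29) ÷ lead(D) = 12x² ÷ −2x² = −6. Subtract (−6)·D = 12x² − 36x + 30. Remainder: 5x − 1.

R(x) = 5x − 1, so D(x) is not a factor of P(x). no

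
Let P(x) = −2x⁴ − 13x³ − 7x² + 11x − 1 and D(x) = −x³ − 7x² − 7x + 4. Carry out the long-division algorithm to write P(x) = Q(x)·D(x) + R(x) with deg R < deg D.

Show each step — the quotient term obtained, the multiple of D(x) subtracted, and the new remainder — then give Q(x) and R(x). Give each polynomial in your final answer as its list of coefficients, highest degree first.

Q = [2, -1]; R = [-4, 3]

Step 1: lead(−2x⁴ − 13x³ − 7x² + 11x − 1) ÷ lead(D) = −2x⁴ ÷ −x³ = 2x. Subtract (2x)·D = −2x⁴ − 14x³ − 14x² + 8x. Remainder: x³ + 7x² + 3x − 1.
Step 2: lead(x³ + 7x² + 3x − 1) ÷ lead(D) = x³ ÷ −x³ = −1. Subtract (−1)·D = x³ + 7x² + 7x − 4. Remainder: −4x + 3.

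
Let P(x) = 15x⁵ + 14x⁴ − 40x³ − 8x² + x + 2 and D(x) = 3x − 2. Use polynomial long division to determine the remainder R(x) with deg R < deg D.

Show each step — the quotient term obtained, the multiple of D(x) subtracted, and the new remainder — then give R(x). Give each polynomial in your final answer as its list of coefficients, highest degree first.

Step 1: lead(15x⁵ + 14x⁴ − 40x³ − 8x² + x + 2) ÷ lead(D) = 15x⁵ ÷ 3x = 5x⁴. Subtract (5x⁴)·D = 15x⁵ − 10x⁴. Remainder: 24x⁴ − 40x³ − 8x² + x + 2.
Step 2: lead(24x⁴ − 40x³ − 8x² + x + 2) ÷ lead(D) = 24x⁴ ÷ 3x = 8x³. Subtract (8x³)·D = 24x⁴ − 16x³. Remainder: −24x³ − 8x² + x + 2.
Step 3: lead(−24x³ − 8x² + x + 2) ÷ lead(D) = −24x³ ÷ 3x = −8x². Subtract (−8x²)·D = −24x³ + 16x². Remainder: −24x² + x + 2.
Step 4: lead(−24x² + x + 2) ÷ lead(D) = −24x² ÷ 3x = −8x. Subtract (−8x)·D = −24x² + 16x. Remainder: −15x + 2.
Step 5: lead(−15x + 2) ÷ lead(D) = −15x ÷ 3x = −5. Subtract (−5)·D = −15x + 10. Remainder: −8.

R = [-8]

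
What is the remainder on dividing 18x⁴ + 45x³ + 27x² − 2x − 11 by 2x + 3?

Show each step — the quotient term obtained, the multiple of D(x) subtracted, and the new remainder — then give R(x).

R(x) = −8

Step 1: lead(18x⁴ + 45x³ + 27x² − 2x − 11) ÷ lead(D) = 18x⁴ ÷ 2x = 9x³. Subtract (9x³)·D = 18x⁴ + 27x³. Remainder: 18x³ + 27x² − 2x − 11.
Step 2: lead(18x³ + 27x² − 2x − 11) ÷ lead(D) = 18x³ ÷ 2x = 9x². Subtract (9x²)·D = 18x³ + 27x². Remainder: −2x − 11.
Step 3: lead(−2x − 11) ÷ lead(D) = −2x ÷ 2x = −1. Subtract (−1)·D = −2x − 3. Remainder: −8.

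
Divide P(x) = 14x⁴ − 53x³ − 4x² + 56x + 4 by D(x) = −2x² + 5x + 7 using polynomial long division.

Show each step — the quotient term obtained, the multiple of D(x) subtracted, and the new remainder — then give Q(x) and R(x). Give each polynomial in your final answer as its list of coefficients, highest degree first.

Step 1: lead(14x⁴ − 53x³ − 4x² + 56x + 4) ÷ lead(D) = 14x⁴ ÷ −2x² = −7x². Subtract (−7x²)·D = 14x⁴ − 35x³ − 49x². Remainder: −18x³ + 45x² + 56x + 4.
Step 2: lead(−18x³ + 45x² + 56x + 4) ÷ lead(D) = −18x³ ÷ −2x² = 9x. Subtract (9x)·D = −18x³ + 45x² + 63x. Remainder: −7x + 4.

Q = [-7, 9, 0]; R = [-7, 4]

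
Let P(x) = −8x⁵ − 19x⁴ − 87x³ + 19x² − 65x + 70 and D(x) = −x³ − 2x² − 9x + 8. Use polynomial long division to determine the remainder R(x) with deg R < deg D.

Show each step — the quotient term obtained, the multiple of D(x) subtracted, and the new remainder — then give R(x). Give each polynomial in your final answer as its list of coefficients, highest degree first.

R = [-8, -2]

Step 1: lead(−8x⁵ − 19x⁴ − 87x³ + 19x² − 65x + 70) ÷ lead(D) = −8x⁵ ÷ −x³ = 8x². Subtract (8x²)·D = −8x⁵ − 16x⁴ − 72x³ + 64x². Remainder: −3x⁴ − 15x³ − 45x² − 65x + 70.
Step 2: lead(−3x⁴ − 15x³ − 45x² − 65x + 70) ÷ lead(D) = −3x⁴ ÷ −x³ = 3x. Subtract (3x)·D = −3x⁴ − 6x³ − 27x² + 24x. Remainder: −9x³ − 18x² − 89x + 70.
Step 3: lead(−9x³ − 18x² − 89x + 70) ÷ lead(D) = −9x³ ÷ −x³ = 9. Subtract (9)·D = −9x³ − 18x² − 81x + 72. Remainder: −8x − 2.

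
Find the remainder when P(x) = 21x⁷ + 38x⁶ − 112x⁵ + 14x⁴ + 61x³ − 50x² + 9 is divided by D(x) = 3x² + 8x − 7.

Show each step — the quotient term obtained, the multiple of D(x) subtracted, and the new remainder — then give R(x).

Step 1: lead(21x⁷ + 38x⁶ − 112x⁵ + 14x⁴ + 61x³ − 50x² + 9) ÷ lead(D) = 21x⁷ ÷ 3x² = 7x⁵. Subtract (7x⁵)·D = 21x⁷ + 56x⁶ − 49x⁵. Remainder: −18x⁶ − 63x⁵ + 14x⁴ + 61x³ − 50x² + 9.
Step 2: lead(−18x⁶ − 63x⁵ + 14x⁴ + 61x³ − 50x² + 9) ÷ lead(D) = −18x⁶ ÷ 3x² = −6x⁴. Subtract (−6x⁴)·D = −18x⁶ − 48x⁵ + 42x⁴. Remainder: −15x⁵ − 28x⁴ + 61x³ − 50x² + 9.
Step 3: lead(−15x⁵ − 28x⁴ + 61x³ − 50x² + 9) ÷ lead(D) = −15x⁵ ÷ 3x² = −5x³. Subtract (−5x³)·D = −15x⁵ − 40x⁴ + 35x³. Remainder: 12x⁴ + 26x³ − 50x² + 9.
Step 4: lead(12x⁴ + 26x³ − 50x² + 9) ÷ lead(D) = 12x⁴ ÷ 3x² = 4x². Subtract (4x²)·D = 12x⁴ + 32x³ − 28x². Remainder: −6x³ − 22x² + 9.
Step 5: lead(−6x³ − 22x² + 9) ÷ lead(D) = −6x³ ÷ 3x² = −2x. Subtract (−2x)·D = −6x³ − 16x² + 14x. Remainder: −6x² − 14x + 9.
Step 6: lead(−6x² − 14x + 9) ÷ lead(D) = −6x² ÷ 3x² = −2. Subtract (−2)·D = −6x² − 16x + 14. Remainder: 2x − 5.

R(x) = 2x − 5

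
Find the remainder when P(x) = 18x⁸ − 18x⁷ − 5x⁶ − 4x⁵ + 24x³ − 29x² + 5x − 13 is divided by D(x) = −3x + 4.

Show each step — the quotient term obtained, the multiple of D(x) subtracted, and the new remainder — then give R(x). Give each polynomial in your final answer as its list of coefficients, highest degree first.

Step 1: lead(18x⁸ − 18x⁷ − 5x⁶ − 4x⁵ + 24x³ − 29x² + 5x − 13) ÷ lead(D) = 18x⁸ ÷ −3x = −6x⁷. Subtract (−6x⁷)·D = 18x⁸ − 24x⁷. Remainder: 6x⁷ − 5x⁶ − 4x⁵ + 24x³ − 29x² + 5x − 13.
Step 2: lead(6x⁷ − 5x⁶ − 4x⁵ + 24x³ − 29x² + 5x − 13) ÷ lead(D) = 6x⁷ ÷ −3x = −2x⁶. Subtract (−2x⁶)·D = 6x⁷ − 8x⁶. Remainder: 3x⁶ − 4x⁵ + 24x³ − 29x² + 5x − 13.
Step 3: lead(3x⁶ − 4x⁵ + 24x³ − 29x² + 5x − 13) ÷ lead(D) = 3x⁶ ÷ −3x = −x⁵. Subtract (−x⁵)·D = 3x⁶ − 4x⁵. Remainder: 24x³ − 29x² + 5x − 13.
Step 4: lead(24x³ − 29x² + 5x − 13) ÷ lead(D) = 24x³ ÷ −3x = −8x². Subtract (−8x²)·D = 24x³ − 32x². Remainder: 3x² + 5x − 13.
Step 5: lead(3x² + 5x − 13) ÷ lead(D) = 3x² ÷ −3x = −x. Subtract (−x)·D = 3x² − 4x. Remainder: 9x − 13.
Step 6: lead(9x − 13) ÷ lead(D) = 9x ÷ −3x = −3. Subtract (−3)·D = 9x − 12. Remainder: −1.

R = [-1]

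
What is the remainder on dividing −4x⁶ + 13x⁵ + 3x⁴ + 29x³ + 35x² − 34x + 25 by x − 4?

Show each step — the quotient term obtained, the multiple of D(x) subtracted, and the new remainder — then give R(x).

R(x) = 1

Step 1: lead(−4x⁶ + 13x⁵ + 3x⁴ + 29x³ + 35x² − 34x + 25) ÷ lead(D) = −4x⁶ ÷ x = −4x⁵. Subtract (−4x⁵)·D = −4x⁶ + 16x⁵. Remainder: −3x⁵ + 3x⁴ + 29x³ + 35x² − 34x + 25.
Step 2: lead(−3x⁵ + 3x⁴ + 29x³ + 35x² − 34x + 25) ÷ lead(D) = −3x⁵ ÷ x = −3x⁴. Subtract (−3x⁴)·D = −3x⁵ + 12x⁴. Remainder: −9x⁴ + 29x³ + 35x² − 34x + 25.
Step 3: lead(−9x⁴ + 29x³ + 35x² − 34x + 25) ÷ lead(D) = −9x⁴ ÷ x = −9x³. Subtract (−9x³)·D = −9x⁴ + 36x³. Remainder: −7x³ + 35x² − 34x + 25.
Step 4: lead(−7x³ + 35x² − 34x + 25) ÷ lead(D) = −7x³ ÷ x = −7x². Subtract (−7x²)·D = −7x³ + 28x². Remainder: 7x² − 34x + 25.
Step 5: lead(7x² − 34x + 25) ÷ lead(D) = 7x² ÷ x = 7x. Subtract (7x)·D = 7x² − 28x. Remainder: −6x + 25.
Step 6: lead(−6x + 25) ÷ lead(D) = −6x ÷ x = −6. Subtract (−6)·D = −6x + 24. Remainder: 1.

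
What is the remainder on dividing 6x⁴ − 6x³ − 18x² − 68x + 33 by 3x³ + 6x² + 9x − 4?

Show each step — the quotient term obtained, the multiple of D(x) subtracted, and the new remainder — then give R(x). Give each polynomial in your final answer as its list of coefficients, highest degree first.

Step 1: lead(6x⁴ − 6x³ − 18x² − 68x + 33) ÷ lead(D) = 6x⁴ ÷ 3x³ = 2x. Subtract (2x)·D = 6x⁴ + 12x³ + 18x² − 8x. Remainder: −18x³ − 36x² − 60x + 33.
Step 2: lead(−18x³ − 36x² − 60x + 33) ÷ lead(D) = −18x³ ÷ 3x³ = −6. Subtract (−6)·D = −18x³ − 36x² − 54x + 24. Remainder: −6x + 9.

R = [-6, 9]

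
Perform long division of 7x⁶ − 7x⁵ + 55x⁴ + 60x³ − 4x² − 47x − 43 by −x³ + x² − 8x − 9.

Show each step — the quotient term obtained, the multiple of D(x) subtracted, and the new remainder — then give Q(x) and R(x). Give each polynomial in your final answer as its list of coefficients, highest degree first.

Q = [-7, 0, 1, 4]; R = [-6, -7]

Step 1: lead(7x⁶ − 7x⁵ + 55x⁴ + 60x³ − 4x² − 47x − 43) ÷ lead(D) = 7x⁶ ÷ −x³ = −7x³. Subtract (−7x³)·D = 7x⁶ − 7x⁵ + 56x⁴ + 63x³. Remainder: −x⁴ − 3x³ − 4x² − 47x − 43.
Step 2: lead(−x⁴ − 3x³ − 4x² − 47x − 43) ÷ lead(D) = −x⁴ ÷ −x³ = x. Subtract (x)·D = −x⁴ + x³ − 8x² − 9x. Remainder: −4x³ + 4x² − 38x − 43.
Step 3: lead(−4x³ + 4x² − 38x − 43) ÷ lead(D) = −4x³ ÷ −x³ = 4. Subtract (4)·D = −4x³ + 4x² − 32x − 36. Remainder: −6x − 7.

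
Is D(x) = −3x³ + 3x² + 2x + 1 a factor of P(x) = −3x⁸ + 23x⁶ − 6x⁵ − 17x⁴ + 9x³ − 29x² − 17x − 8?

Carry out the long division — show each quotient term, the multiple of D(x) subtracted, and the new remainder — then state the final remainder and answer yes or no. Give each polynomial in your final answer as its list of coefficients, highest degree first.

Step 1: lead(−3x⁸ + 23x⁶ − 6x⁵ − 17x⁴ + 9x³ − 29x² − 17x − 8) ÷ lead(D) = −3x⁸ ÷ −3x³ = x⁵. Subtract (x⁵)·D = −3x⁸ + 3x⁷ + 2x⁶ + x⁵. Remainder: −3x⁷ + 21x⁶ − 7x⁵ − 17x⁴ + 9x³ − 29x² − 17x − 8.
Step 2: lead(−3x⁷ + 21x⁶ − 7x⁵ − 17x⁴ + 9x³ − 29x² − 17x − 8) ÷ lead(D) = −3x⁷ ÷ −3x³ = x⁴. Subtract (x⁴)·D = −3x⁷ + 3x⁶ + 2x⁵ + x⁴. Remainder: 18x⁶ − 9x⁵ − 18x⁴ + 9x³ − 29x² − 17x − 8.
Step 3: lead(18x⁶ − 9x⁵ − 18x⁴ + 9x³ − 29x² − 17x − 8) ÷ lead(D) = 18x⁶ ÷ −3x³ = −6x³. Subtract (−6x³)·D = 18x⁶ − 18x⁵ − 12x⁴ − 6x³. Remainder: 9x⁵ − 6x⁴ + 15x³ − 29x² − 17x − 8.
Step 4: lead(9x⁵ − 6x⁴ + 15x³ − 29x² − 17x − 8) ÷ lead(D) = 9x⁵ ÷ −3x³ = −3x². Subtract (−3x²)·D = 9x⁵ − 9x⁴ − 6x³ − 3x². Remainder: 3x⁴ + 21x³ − 26x² − 17x − 8.
Step 5: lead(3x⁴ + 21x³ − 26x² − 17x − 8) ÷ lead(D) = 3x⁴ ÷ −3x³ = −x. Subtract (−x)·D = 3x⁴ − 3x³ − 2x² − x. Remainder: 24x³ − 24x² − 16x − 8.
Step 6: lead(24x³ − 24x² − 16x − 8) ÷ lead(D) = 24x³ ÷ −3x³ = −8. Subtract (−8)·D = 24x³ − 24x² − 16x − 8. Remainder: 0.

R = [0], so D(x) is a factor of P(x). yes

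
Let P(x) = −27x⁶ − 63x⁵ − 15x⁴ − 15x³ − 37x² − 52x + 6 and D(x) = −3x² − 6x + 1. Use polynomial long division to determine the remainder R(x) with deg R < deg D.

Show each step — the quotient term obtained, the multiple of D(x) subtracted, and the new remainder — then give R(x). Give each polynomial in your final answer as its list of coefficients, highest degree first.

R = [-3]

Step 1: lead(−27x⁶ − 63x⁵ − 15x⁴ − 15x³ − 37x² − 52x + 6) ÷ lead(D) = −27x⁶ ÷ −3x² = 9x⁴. Subtract (9x⁴)·D = −27x⁶ − 54x⁵ + 9x⁴. Remainder: −9x⁵ − 24x⁴ − 15x³ − 37x² − 52x + 6.
Step 2: lead(−9x⁵ − 24x⁴ − 15x³ − 37x² − 52x + 6) ÷ lead(D) = −9x⁵ ÷ −3x² = 3x³. Subtract (3x³)·D = −9x⁵ − 18x⁴ + 3x³. Remainder: −6x⁴ − 18x³ − 37x² − 52x + 6.
Step 3: lead(−6x⁴ − 18x³ − 37x² − 52x + 6) ÷ lead(D) = −6x⁴ ÷ −3x² = 2x². Subtract (2x²)·D = −6x⁴ − 12x³ + 2x². Remainder: −6x³ − 39x² − 52x + 6.
Step 4: lead(−6x³ − 39x² − 52x + 6) ÷ lead(D) = −6x³ ÷ −3x² = 2x. Subtract (2x)·D = −6x³ − 12x² + 2x. Remainder: −27x² − 54x + 6.
Step 5: lead(−27x² − 54x + 6) ÷ lead(D) = −27x² ÷ −3x² = 9. Subtract (9)·D = −27x² − 54x + 9. Remainder: −3.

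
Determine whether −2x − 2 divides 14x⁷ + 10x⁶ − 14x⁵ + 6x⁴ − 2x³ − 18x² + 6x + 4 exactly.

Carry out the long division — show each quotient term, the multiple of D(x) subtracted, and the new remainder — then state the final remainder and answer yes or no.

R(x) = −2, so D(x) is not a factor of P(x). no

Step 1: lead(14x⁷ + 10x⁶ − 14x⁵ + 6x⁴ − 2x³ − 18x² + 6x + 4) ÷ lead(D) = 14x⁷ ÷ −2x = −7x⁶. Subtract (−7x⁶)·D = 14x⁷ + 14x⁶. Remainder: −4x⁶ − 14x⁵ + 6x⁴ − 2x³ − 18x² + 6x + 4.
Step 2: lead(−4x⁶ − 14x⁵ + 6x⁴ − 2x³ − 18x² + 6x + 4) ÷ lead(D) = −4x⁶ ÷ −2x = 2x⁵. Subtract (2x⁵)·D = −4x⁶ − 4x⁵. Remainder: −10x⁵ + 6x⁴ − 2x³ − 18x² + 6x + 4.
Step 3: lead(−10x⁵ + 6x⁴ − 2x³ − 18x² + 6x + 4) ÷ lead(D) = −10x⁵ ÷ −2x = 5x⁴. Subtract (5x⁴)·D = −10x⁵ − 10x⁴. Remainder: 16x⁴ − 2x³ − 18x² + 6x + 4.
Step 4: lead(16x⁴ − 2x³ − 18x² + 6x + 4) ÷ lead(D) = 16x⁴ ÷ −2x = −8x³. Subtract (−8x³)·D = 16x⁴ + 16x³. Remainder: −18x³ − 18x² + 6x + 4.
Step 5: lead(−18x³ − 18x² + 6x + 4) ÷ lead(D) = −18x³ ÷ −2x = 9x². Subtract (9x²)·D = −18x³ − 18x². Remainder: 6x + 4.
Step 6: lead(6x + 4) ÷ lead(D) = 6x ÷ −2x = −3. Subtract (−3)·D = 6x + 6. Remainder: −2.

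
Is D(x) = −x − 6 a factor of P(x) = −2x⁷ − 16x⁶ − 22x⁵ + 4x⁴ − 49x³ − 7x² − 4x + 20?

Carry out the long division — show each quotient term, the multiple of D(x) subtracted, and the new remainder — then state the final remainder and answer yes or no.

R(x) = 8, so D(x) is not a factor of P(x). no

Step 1: lead(−2x⁷ − 16x⁶ − 22x⁵ + 4x⁴ − 49x³ − 7x² − 4x + 20) ÷ lead(D) = −2x⁷ ÷ −x = 2x⁶. Subtract (2x⁶)·D = −2x⁷ − 12x⁶. Remainder: −4x⁶ − 22x⁵ + 4x⁴ − 49x³ − 7x² − 4x + 20.
Step 2: lead(−4x⁶ − 22x⁵ + 4x⁴ − 49x³ − 7x² − 4x + 20) ÷ lead(D) = −4x⁶ ÷ −x = 4x⁵. Subtract (4x⁵)·D = −4x⁶ − 24x⁵. Remainder: 2x⁵ + 4x⁴ − 49x³ − 7x² − 4x + 20.
Step 3: lead(2x⁵ + 4x⁴ − 49x³ − 7x² − 4x + 20) ÷ lead(D) = 2x⁵ ÷ −x = −2x⁴. Subtract (−2x⁴)·D = 2x⁵ + 12x⁴. Remainder: −8x⁴ − 49x³ − 7x² − 4x + 20.
Step 4: lead(−8x⁴ − 49x³ − 7x² − 4x + 20) ÷ lead(D) = −8x⁴ ÷ −x = 8x³. Subtract (8x³)·D = −8x⁴ − 48x³. Remainder: −x³ − 7x² − 4x + 20.
Step 5: lead(−x³ − 7x² − 4x + 20) ÷ lead(D) = −x³ ÷ −x = x². Subtract (x²)·D = −x³ − 6x². Remainder: −x² − 4x + 20.
Step 6: lead(−x² − 4x + 20) ÷ lead(D) = −x² ÷ −x = x. Subtract (x)·D = −x² − 6x. Remainder: 2x + 20.
Step 7: lead(2x + 20) ÷ lead(D) = 2x ÷ −x = −2. Subtract (−2)·D = 2x + 12. Remainder: 8.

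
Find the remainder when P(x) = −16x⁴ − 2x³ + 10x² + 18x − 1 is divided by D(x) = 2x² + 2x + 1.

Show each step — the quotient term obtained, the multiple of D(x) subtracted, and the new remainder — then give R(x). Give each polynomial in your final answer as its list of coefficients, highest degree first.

R = [7, -3]

Step 1: lead(−16x⁴ − 2x³ + 10x² + 18x − 1) ÷ lead(D) = −16x⁴ ÷ 2x² = −8x². Subtract (−8x²)·D = −16x⁴ − 16x³ − 8x². Remainder: 14x³ + 18x² + 18x − 1.
Step 2: lead(14x³ + 18x² + 18x − 1) ÷ lead(D) = 14x³ ÷ 2x² = 7x. Subtract (7x)·D = 14x³ + 14x² + 7x. Remainder: 4x² + 11x − 1.
Step 3: lead(4x² + 11x − 1) ÷ lead(D) = 4x² ÷ 2x² = 2. Subtract (2)·D = 4x² + 4x + 2. Remainder: 7x − 3.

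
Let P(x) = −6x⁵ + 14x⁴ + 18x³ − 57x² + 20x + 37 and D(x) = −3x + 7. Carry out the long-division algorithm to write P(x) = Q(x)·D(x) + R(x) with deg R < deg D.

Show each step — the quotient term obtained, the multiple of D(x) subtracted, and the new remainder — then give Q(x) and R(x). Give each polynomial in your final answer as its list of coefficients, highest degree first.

Q = [2, 0, -6, 5, 5]; R = [2]

Step 1: lead(−6x⁵ + 14x⁴ + 18x³ − 57x² + 20x + 37) ÷ lead(D) = −6x⁵ ÷ −3x = 2x⁴. Subtract (2x⁴)·D = −6x⁵ + 14x⁴. Remainder: 18x³ − 57x² + 20x + 37.
Step 2: lead(18x³ − 57x² + 20x + 37) ÷ lead(D) = 18x³ ÷ −3x = −6x². Subtract (−6x²)·D = 18x³ − 42x². Remainder: −15x² + 20x + 37.
Step 3: lead(−15x² + 20x + 37) ÷ lead(D) = −15x² ÷ −3x = 5x. Subtract (5x)·D = −15x² + 35x. Remainder: −15x + 37.
Step 4: lead(−15x + 37) ÷ lead(D) = −15x ÷ −3x = 5. Subtract (5)·D = −15x + 35. Remainder: 2.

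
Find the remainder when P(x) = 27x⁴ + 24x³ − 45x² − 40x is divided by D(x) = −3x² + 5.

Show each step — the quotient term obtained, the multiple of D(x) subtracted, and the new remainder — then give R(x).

R(x) = 0

Step 1: lead(27x⁴ + 24x³ − 45x² − 40x) ÷ lead(D) = 27x⁴ ÷ −3x² = −9x². Subtract (−9x²)·D = 27x⁴ − 45x². Remainder: 24x³ − 40x.
Step 2: lead(24x³ − 40x) ÷ lead(D) = 24x³ ÷ −3x² = −8x. Subtract (−8x)·D = 24x³ − 40x. Remainder: 0.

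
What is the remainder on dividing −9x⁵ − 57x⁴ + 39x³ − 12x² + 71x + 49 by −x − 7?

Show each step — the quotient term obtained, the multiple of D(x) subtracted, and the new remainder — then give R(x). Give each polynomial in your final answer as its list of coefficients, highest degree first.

Step 1: lead(−9x⁵ − 57x⁴ + 39x³ − 12x² + 71x + 49) ÷ lead(D) = −9x⁵ ÷ −x = 9x⁴. Subtract (9x⁴)·D = −9x⁵ − 63x⁴. Remainder: 6x⁴ + 39x³ − 12x² + 71x + 49.
Step 2: lead(6x⁴ + 39x³ − 12x² + 71x + 49) ÷ lead(D) = 6x⁴ ÷ −x = −6x³. Subtract (−6x³)·D = 6x⁴ + 42x³. Remainder: −3x³ − 12x² + 71x + 49.
Step 3: lead(−3x³ − 12x² + 71x + 49) ÷ lead(D) = −3x³ ÷ −x = 3x². Subtract (3x²)·D = −3x³ − 21x². Remainder: 9x² + 71x + 49.
Step 4: lead(9x² + 71x + 49) ÷ lead(D) = 9x² ÷ −x = −9x. Subtract (−9x)·D = 9x² + 63x. Remainder: 8x + 49.
Step 5: lead(8x + 49) ÷ lead(D) = 8x ÷ −x = −8. Subtract (−8)·D = 8x + 56. Remainder: −7.

R = [-7]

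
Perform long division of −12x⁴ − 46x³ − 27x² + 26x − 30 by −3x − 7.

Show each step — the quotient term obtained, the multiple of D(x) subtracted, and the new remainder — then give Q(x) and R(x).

Step 1: lead(−12x⁴ − 46x³ − 27x² + 26x − 30) ÷ lead(D) = −12x⁴ ÷ −3x = 4x³. Subtract (4x³)·D = −12x⁴ − 28x³. Remainder: −18x³ − 27x² + 26x − 30.
Step 2: lead(−18x³ − 27x² + 26x − 30) ÷ lead(D) = −18x³ ÷ −3x = 6x². Subtract (6x²)·D = −18x³ − 42x². Remainder: 15x² + 26x − 30.
Step 3: lead(15x² + 26x − 30) ÷ lead(D) = 15x² ÷ −3x = −5x. Subtract (−5x)·D = 15x² + 35x. Remainder: −9x − 30.
Step 4: lead(−9x − 30) ÷ lead(D) = −9x ÷ −3x = 3. Subtract (3)·D = −9x − 21. Remainder: −9.

Q(x) = 4x³ + 6x² − 5x + 3; R(x) = −9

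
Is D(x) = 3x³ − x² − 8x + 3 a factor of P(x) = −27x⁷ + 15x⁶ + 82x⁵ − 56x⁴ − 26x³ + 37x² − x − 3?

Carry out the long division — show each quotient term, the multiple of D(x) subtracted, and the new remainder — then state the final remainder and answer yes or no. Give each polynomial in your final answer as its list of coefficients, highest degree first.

R = [0], so D(x) is a factor of P(x). yes

Step 1: lead(−27x⁷ + 15x⁶ + 82x⁵ − 56x⁴ − 26x³ + 37x² − x − 3) ÷ lead(D) = −27x⁷ ÷ 3x³ = −9x⁴. Subtract (−9x⁴)·D = −27x⁷ + 9x⁶ + 72x⁵ − 27x⁴. Remainder: 6x⁶ + 10x⁵ − 29x⁴ − 26x³ + 37x² − x − 3.
Step 2: lead(6x⁶ + 10x⁵ − 29x⁴ − 26x³ + 37x² − x − 3) ÷ lead(D) = 6x⁶ ÷ 3x³ = 2x³. Subtract (2x³)·D = 6x⁶ − 2x⁵ − 16x⁴ + 6x³. Remainder: 12x⁵ − 13x⁴ − 32x³ + 37x² − x − 3.
Step 3: lead(12x⁵ − 13x⁴ − 32x³ + 37x² − x − 3) ÷ lead(D) = 12x⁵ ÷ 3x³ = 4x². Subtract (4x²)·D = 12x⁵ − 4x⁴ − 32x³ + 12x². Remainder: −9x⁴ + 25x² − x − 3.
Step 4: lead(−9x⁴ + 25x² − x − 3) ÷ lead(D) = −9x⁴ ÷ 3x³ = −3x. Subtract (−3x)·D = −9x⁴ + 3x³ + 24x² − 9x. Remainder: −3x³ + x² + 8x − 3.
Step 5: lead(−3x³ + x² + 8x − 3) ÷ lead(D) = −3x³ ÷ 3x³ = −1. Subtract (−1)·D = −3x³ + x² + 8x − 3. Remainder: 0.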